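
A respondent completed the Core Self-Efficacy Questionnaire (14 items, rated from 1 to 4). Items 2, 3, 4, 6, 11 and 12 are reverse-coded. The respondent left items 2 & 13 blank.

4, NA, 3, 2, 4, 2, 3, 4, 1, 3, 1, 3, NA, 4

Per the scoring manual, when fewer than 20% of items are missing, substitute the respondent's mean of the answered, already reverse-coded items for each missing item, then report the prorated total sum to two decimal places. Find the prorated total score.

Reverse-coded (reverse-coded value = 5 − response):
  item 3: 5 − 3 = 2
  item 4: 5 − 2 = 3
  item 6: 5 − 2 = 3
  item 11: 5 − 1 = 4
  item 12: 5 − 3 = 2
Completed scored items (12 of 14): 4, 2, 3, 4, 3, 3, 4, 1, 3, 4, 2, 4; sum = 37.
Person mean = 37 / 12 ≈ 3.0833
Prorated total = (37 / 12) × 14 = 43.17 (to 2 dp)

43.17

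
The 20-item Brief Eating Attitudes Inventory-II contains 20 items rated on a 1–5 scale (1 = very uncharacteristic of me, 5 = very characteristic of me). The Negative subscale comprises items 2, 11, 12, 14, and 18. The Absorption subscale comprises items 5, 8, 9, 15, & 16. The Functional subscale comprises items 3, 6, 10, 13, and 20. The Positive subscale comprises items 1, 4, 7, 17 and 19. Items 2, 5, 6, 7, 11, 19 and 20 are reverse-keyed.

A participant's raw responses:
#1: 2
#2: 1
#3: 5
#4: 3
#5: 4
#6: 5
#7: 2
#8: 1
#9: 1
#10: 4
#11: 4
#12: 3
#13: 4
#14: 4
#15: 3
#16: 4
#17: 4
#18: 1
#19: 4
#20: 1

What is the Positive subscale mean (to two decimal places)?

3.00

Positive items: 1, 4, 7, 17, 19.
Of these, items 7 & 19 are reverse-keyed; reverse-coded value = 6 − response.
  item 1: 2
  item 4: 3
  item 7: 6 − 2 = 4
  item 17: 4
  item 19: 6 − 4 = 2
Sum = 2 + 3 + 4 + 4 + 2 = 15
Mean = 15 / 5 = 3.00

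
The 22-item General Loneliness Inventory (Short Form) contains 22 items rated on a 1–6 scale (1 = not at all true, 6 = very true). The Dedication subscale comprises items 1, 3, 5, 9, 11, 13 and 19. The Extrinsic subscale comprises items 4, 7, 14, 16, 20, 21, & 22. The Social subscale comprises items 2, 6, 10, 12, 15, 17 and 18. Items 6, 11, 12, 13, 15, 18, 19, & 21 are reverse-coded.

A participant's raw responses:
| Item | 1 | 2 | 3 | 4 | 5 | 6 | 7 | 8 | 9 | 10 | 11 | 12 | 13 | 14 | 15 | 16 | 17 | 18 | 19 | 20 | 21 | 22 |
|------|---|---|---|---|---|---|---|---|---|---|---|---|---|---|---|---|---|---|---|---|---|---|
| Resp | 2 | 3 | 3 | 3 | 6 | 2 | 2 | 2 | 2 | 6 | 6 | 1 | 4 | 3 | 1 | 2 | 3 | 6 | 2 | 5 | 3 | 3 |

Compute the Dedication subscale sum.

Dedication items: 1, 3, 5, 9, 11, 13, 19.
Of these, items 11, 13, and 19 are reverse-coded; reverse-coded value = 7 − response.
  item 1: 2
  item 3: 3
  item 5: 6
  item 9: 2
  item 11: 7 − 6 = 1
  item 13: 7 − 4 = 3
  item 19: 7 − 2 = 5
Sum = 2 + 3 + 6 + 2 + 1 + 3 + 5 = 22

22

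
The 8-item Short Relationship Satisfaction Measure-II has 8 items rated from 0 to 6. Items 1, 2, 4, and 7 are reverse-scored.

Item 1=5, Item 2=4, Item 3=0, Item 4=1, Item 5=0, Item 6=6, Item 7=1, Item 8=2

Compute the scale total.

Reverse-coded items (on a 0–6 scale, reversed = 6 − raw):
  item 1: 6 − 5 = 1
  item 2: 6 − 4 = 2
  item 4: 6 − 1 = 5
  item 7: 6 − 1 = 5
Scored items: 1, 2, 0, 5, 0, 6, 5, 2
Total = 1 + 2 + 0 + 5 + 0 + 6 + 5 + 2 = 21

21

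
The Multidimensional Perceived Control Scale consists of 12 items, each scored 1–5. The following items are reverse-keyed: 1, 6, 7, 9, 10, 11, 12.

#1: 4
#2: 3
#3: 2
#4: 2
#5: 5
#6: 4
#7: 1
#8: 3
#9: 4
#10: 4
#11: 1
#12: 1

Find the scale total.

38

Reverse-coded items (reverse-coded value = 6 − response):
  item 1: 6 − 4 = 2
  item 6: 6 − 4 = 2
  item 7: 6 − 1 = 5
  item 9: 6 − 4 = 2
  item 10: 6 − 4 = 2
  item 11: 6 − 1 = 5
  item 12: 6 − 1 = 5
Scored responses: 2, 3, 2, 2, 5, 2, 5, 3, 2, 2, 5, 5
Total = 2 + 3 + 2 + 2 + 5 + 2 + 5 + 3 + 2 + 2 + 5 + 5 = 38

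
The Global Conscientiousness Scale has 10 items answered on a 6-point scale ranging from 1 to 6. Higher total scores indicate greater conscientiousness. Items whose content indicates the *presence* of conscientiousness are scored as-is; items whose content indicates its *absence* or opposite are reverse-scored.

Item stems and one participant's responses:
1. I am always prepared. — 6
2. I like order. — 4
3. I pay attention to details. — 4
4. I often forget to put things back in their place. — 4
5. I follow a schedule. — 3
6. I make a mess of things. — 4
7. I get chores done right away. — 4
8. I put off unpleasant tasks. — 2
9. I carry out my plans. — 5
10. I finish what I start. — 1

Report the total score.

Items 4, 6, 8 describe the absence/opposite of conscientiousness → reverse-score.
on a 1–6 scale, reversed = 7 − raw.
  item 1: 6
  item 2: 4
  item 3: 4
  item 4: 7 − 4 = 3
  item 5: 3
  item 6: 7 − 4 = 3
  item 7: 4
  item 8: 7 − 2 = 5
  item 9: 5
  item 10: 1
Total = 6 + 4 + 4 + 3 + 3 + 3 + 4 + 5 + 5 + 1 = 38

38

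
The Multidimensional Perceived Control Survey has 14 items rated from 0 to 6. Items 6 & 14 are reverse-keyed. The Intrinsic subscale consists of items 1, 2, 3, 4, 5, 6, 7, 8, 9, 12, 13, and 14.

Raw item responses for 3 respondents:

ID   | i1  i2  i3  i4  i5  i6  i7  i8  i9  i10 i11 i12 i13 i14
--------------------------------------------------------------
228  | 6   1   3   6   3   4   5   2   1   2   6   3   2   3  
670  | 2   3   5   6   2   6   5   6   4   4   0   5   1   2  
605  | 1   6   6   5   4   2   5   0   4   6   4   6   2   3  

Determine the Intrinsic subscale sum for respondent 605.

Respondent 605 raw: 1, 6, 6, 5, 4, 2, 5, 0, 4, 6, 4, 6, 2, 3.
Intrinsic items: 1, 2, 3, 4, 5, 6, 7, 8, 9, 12, 13, 14.
Reverse-coded (reverse-coded value = 6 − response):
  item 1: 1
  item 2: 6
  item 3: 6
  item 4: 5
  item 5: 4
  item 6: 6 − 2 = 4
  item 7: 5
  item 8: 0
  item 9: 4
  item 12: 6
  item 13: 2
  item 14: 6 − 3 = 3
Sum = 1 + 6 + 6 + 5 + 4 + 4 + 5 + 0 + 4 + 6 + 2 + 3 = 46

46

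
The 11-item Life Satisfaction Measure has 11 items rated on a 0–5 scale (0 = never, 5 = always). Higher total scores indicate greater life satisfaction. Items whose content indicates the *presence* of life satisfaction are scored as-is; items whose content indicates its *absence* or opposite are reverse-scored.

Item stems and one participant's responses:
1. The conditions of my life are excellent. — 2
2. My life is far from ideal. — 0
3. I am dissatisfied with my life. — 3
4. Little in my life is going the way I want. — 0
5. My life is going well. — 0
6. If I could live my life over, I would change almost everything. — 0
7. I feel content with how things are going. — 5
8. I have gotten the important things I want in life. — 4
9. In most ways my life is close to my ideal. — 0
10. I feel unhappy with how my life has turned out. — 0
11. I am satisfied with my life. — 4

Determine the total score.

37

Items 2, 3, 4, 6, 10 describe the absence/opposite of life satisfaction → reverse-score.
reverse-coded value = 5 − response.
  item 1: 2
  item 2: 5 − 0 = 5
  item 3: 5 − 3 = 2
  item 4: 5 − 0 = 5
  item 5: 0
  item 6: 5 − 0 = 5
  item 7: 5
  item 8: 4
  item 9: 0
  item 10: 5 − 0 = 5
  item 11: 4
Total = 2 + 5 + 2 + 5 + 0 + 5 + 5 + 4 + 0 + 5 + 4 = 37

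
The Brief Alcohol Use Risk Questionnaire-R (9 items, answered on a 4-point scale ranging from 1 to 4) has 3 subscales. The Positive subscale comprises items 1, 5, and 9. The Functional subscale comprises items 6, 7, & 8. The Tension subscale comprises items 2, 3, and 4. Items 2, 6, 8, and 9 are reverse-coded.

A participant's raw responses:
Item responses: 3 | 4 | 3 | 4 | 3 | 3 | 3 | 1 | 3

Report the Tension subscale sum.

Tension items: 2, 3, 4.
Of these, item 2 is reverse-coded; reversed = (1+4) − raw = 5 − raw.
  item 2: 5 − 4 = 1
  item 3: 3
  item 4: 4
Sum = 1 + 3 + 4 = 8

8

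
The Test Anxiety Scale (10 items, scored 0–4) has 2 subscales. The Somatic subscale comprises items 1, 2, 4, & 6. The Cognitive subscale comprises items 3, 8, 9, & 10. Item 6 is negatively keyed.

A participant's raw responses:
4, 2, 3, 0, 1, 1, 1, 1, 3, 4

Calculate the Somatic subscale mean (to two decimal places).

2.25

Somatic items: 1, 2, 4, 6.
Of these, item 6 is negatively keyed; reverse-coded value = 4 − response.
  item 1: 4
  item 2: 2
  item 4: 0
  item 6: 4 − 1 = 3
Sum = 4 + 2 + 0 + 3 = 9
Mean = 9 / 4 = 2.25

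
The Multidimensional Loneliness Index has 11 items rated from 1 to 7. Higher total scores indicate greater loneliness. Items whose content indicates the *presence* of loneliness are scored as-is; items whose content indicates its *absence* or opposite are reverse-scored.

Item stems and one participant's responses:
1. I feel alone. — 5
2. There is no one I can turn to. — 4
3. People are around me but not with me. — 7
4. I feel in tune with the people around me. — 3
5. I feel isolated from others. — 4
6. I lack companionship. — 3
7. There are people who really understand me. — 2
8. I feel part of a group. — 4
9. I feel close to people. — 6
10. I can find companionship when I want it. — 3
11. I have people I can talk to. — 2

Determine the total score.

51

Items 4, 7, 8, 9, 10, 11 describe the absence/opposite of loneliness → reverse-score.
reverse-coded value = 8 − response.
  item 1: 5
  item 2: 4
  item 3: 7
  item 4: 8 − 3 = 5
  item 5: 4
  item 6: 3
  item 7: 8 − 2 = 6
  item 8: 8 − 4 = 4
  item 9: 8 − 6 = 2
  item 10: 8 − 3 = 5
  item 11: 8 − 2 = 6
Total = 5 + 4 + 7 + 5 + 4 + 3 + 6 + 4 + 2 + 5 + 6 = 51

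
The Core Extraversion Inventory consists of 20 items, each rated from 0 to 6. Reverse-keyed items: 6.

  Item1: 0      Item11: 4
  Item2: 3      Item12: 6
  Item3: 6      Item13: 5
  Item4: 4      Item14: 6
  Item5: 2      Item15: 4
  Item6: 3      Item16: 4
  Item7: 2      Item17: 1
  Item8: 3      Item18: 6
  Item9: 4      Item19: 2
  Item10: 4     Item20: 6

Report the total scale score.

Raw sum = 75. Reverse-keyed items: 6; their raw sum = 3.
Each reversal replaces raw with 6 − raw, changing the total by 6 − 2·raw per item.
Total = 75 + 1·6 − 2·3 = 75 + 6 − 6 = 75

75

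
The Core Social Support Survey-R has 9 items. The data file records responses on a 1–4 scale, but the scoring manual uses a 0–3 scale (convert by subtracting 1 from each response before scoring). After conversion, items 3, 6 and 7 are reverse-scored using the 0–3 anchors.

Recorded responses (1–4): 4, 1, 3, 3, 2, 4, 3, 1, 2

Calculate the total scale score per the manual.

Convert to 0–3: 3, 0, 2, 2, 1, 3, 2, 0, 1
Reverse-coded (reverse-coded value = 3 − response):
  item 3: 3 − 2 = 1
  item 6: 3 − 3 = 0
  item 7: 3 − 2 = 1
Scored: 3, 0, 1, 2, 1, 0, 1, 0, 1
Total = 9

9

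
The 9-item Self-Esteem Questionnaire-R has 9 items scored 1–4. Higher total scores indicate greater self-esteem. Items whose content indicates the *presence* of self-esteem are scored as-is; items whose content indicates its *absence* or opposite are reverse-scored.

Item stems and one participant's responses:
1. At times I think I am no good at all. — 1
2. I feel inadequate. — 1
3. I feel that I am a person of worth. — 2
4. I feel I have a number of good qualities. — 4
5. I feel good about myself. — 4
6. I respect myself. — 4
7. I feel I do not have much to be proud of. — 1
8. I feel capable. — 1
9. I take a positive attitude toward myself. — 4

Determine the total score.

31

Items 1, 2, 7 describe the absence/opposite of self-esteem → reverse-score.
on a 1–4 scale, reversed = 5 − raw.
  item 1: 5 − 1 = 4
  item 2: 5 − 1 = 4
  item 3: 2
  item 4: 4
  item 5: 4
  item 6: 4
  item 7: 5 − 1 = 4
  item 8: 1
  item 9: 4
Total = 4 + 4 + 2 + 4 + 4 + 4 + 4 + 1 + 4 = 31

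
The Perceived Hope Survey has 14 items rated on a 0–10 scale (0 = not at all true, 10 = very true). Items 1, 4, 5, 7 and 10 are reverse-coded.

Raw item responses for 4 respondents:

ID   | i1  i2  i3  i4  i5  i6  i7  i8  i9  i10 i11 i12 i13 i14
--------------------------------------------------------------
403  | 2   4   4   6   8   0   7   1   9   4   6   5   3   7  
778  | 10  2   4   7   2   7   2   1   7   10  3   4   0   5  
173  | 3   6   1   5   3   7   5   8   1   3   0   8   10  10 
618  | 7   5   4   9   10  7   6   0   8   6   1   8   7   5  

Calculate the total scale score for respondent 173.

82

Respondent 173 raw: 3, 6, 1, 5, 3, 7, 5, 8, 1, 3, 0, 8, 10, 10.
Reverse-coded (reverse-coded value = 10 − response):
  item 1: 10 − 3 = 7
  item 2: 6
  item 3: 1
  item 4: 10 − 5 = 5
  item 5: 10 − 3 = 7
  item 6: 7
  item 7: 10 − 5 = 5
  item 8: 8
  item 9: 1
  item 10: 10 − 3 = 7
  item 11: 0
  item 12: 8
  item 13: 10
  item 14: 10
Sum = 7 + 6 + 1 + 5 + 7 + 7 + 5 + 8 + 1 + 7 + 0 + 8 + 10 + 10 = 82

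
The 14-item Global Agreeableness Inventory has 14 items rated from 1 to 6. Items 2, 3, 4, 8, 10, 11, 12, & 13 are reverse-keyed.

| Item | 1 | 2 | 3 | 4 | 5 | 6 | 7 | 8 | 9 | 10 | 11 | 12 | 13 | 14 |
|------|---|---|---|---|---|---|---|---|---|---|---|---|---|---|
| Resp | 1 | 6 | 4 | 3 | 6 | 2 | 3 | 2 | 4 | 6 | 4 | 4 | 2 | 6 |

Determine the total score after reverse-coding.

47

Apply reverse scoring (reverse-coded value = 7 − response):
  item 2: 7 − 6 = 1
  item 3: 7 − 4 = 3
  item 4: 7 − 3 = 4
  item 8: 7 − 2 = 5
  item 10: 7 − 6 = 1
  item 11: 7 − 4 = 3
  item 12: 7 − 4 = 3
  item 13: 7 − 2 = 5
After reverse-coding: 1, 1, 3, 4, 6, 2, 3, 5, 4, 1, 3, 3, 5, 6
Total = 1 + 1 + 3 + 4 + 6 + 2 + 3 + 5 + 4 + 1 + 3 + 3 + 5 + 6 = 47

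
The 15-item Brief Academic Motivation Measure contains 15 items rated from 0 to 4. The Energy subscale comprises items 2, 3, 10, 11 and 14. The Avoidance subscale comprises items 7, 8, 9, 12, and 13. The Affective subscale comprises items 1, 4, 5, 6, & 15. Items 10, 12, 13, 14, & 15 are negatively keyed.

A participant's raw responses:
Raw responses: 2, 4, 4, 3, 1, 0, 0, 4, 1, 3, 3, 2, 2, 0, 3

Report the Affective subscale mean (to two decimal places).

Affective items: 1, 4, 5, 6, 15.
Of these, item 15 is negatively keyed; on a 0–4 scale, reversed = 4 − raw.
  item 1: 2
  item 4: 3
  item 5: 1
  item 6: 0
  item 15: 4 − 3 = 1
Sum = 2 + 3 + 1 + 0 + 1 = 7
Mean = 7 / 5 = 1.40

1.40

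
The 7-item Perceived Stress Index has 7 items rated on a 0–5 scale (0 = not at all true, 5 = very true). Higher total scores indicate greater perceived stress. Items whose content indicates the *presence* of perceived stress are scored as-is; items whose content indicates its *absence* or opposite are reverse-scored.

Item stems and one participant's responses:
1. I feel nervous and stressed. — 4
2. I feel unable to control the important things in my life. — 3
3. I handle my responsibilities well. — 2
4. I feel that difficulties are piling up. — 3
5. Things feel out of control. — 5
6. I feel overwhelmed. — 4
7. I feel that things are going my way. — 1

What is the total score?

26

Items 3, 7 describe the absence/opposite of perceived stress → reverse-score.
reverse-coded value = 5 − response.
  item 1: 4
  item 2: 3
  item 3: 5 − 2 = 3
  item 4: 3
  item 5: 5
  item 6: 4
  item 7: 5 − 1 = 4
Total = 4 + 3 + 3 + 3 + 5 + 4 + 4 = 26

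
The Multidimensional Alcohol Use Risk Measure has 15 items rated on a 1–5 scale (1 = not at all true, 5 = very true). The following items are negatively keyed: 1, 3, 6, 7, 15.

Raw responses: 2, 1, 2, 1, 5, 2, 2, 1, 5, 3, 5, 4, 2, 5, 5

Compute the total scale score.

Apply reverse scoring (on a 1–5 scale, reversed = 6 − raw):
  item 1: 6 − 2 = 4
  item 3: 6 − 2 = 4
  item 6: 6 − 2 = 4
  item 7: 6 − 2 = 4
  item 15: 6 − 5 = 1
Scored items: 4, 1, 4, 1, 5, 4, 4, 1, 5, 3, 5, 4, 2, 5, 1
Total = 4 + 1 + 4 + 1 + 5 + 4 + 4 + 1 + 5 + 3 + 5 + 4 + 2 + 5 + 1 = 49

49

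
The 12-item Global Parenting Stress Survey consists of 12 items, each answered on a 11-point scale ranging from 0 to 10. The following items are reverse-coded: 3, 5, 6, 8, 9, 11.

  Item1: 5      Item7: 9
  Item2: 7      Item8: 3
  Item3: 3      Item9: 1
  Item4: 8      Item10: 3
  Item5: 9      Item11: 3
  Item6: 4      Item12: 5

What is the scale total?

74

Raw sum = 60. Reverse-coded items: 3, 5, 6, 8, 9, 11; their raw sum = 23.
Each reversal replaces raw with 10 − raw, changing the total by 10 − 2·raw per item.
Total = 60 + 6·10 − 2·23 = 60 + 60 − 46 = 74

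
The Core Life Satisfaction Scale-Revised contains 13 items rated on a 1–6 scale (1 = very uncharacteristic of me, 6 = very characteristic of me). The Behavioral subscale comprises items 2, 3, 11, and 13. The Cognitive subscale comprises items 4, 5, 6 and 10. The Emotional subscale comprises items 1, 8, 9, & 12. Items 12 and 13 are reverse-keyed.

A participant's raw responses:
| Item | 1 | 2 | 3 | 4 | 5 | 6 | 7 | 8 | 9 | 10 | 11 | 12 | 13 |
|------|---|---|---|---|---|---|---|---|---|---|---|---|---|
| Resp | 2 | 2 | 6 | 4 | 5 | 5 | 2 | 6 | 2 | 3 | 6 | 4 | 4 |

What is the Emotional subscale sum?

13

Emotional items: 1, 8, 9, 12.
Of these, item 12 is reverse-keyed; reversed = (1+6) − raw = 7 − raw.
  item 1: 2
  item 8: 6
  item 9: 2
  item 12: 7 − 4 = 3
Sum = 2 + 6 + 2 + 3 = 13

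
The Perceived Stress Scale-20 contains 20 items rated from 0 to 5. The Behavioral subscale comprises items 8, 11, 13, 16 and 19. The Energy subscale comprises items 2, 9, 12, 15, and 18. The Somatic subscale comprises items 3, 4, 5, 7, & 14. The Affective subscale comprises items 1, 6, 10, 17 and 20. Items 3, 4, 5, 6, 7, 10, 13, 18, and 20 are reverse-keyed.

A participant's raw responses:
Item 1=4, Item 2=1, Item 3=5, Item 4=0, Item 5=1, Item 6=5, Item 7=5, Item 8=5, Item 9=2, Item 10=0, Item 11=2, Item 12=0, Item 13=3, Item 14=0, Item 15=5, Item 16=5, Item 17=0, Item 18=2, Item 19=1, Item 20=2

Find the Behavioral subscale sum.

15

Behavioral items: 8, 11, 13, 16, 19.
Of these, item 13 is reverse-keyed; reversed = (0+5) − raw = 5 − raw.
  item 8: 5
  item 11: 2
  item 13: 5 − 3 = 2
  item 16: 5
  item 19: 1
Sum = 5 + 2 + 2 + 5 + 1 = 15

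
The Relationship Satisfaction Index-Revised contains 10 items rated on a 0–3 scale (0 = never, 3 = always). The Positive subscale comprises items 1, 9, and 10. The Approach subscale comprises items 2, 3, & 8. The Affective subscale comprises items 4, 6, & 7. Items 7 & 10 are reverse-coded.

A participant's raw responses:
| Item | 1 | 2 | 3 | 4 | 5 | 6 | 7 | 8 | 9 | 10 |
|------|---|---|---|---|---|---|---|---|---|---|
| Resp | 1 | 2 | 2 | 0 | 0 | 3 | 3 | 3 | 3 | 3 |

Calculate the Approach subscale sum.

Approach items: 2, 3, 8.
  item 2: 2
  item 3: 2
  item 8: 3
Sum = 2 + 2 + 3 = 7

7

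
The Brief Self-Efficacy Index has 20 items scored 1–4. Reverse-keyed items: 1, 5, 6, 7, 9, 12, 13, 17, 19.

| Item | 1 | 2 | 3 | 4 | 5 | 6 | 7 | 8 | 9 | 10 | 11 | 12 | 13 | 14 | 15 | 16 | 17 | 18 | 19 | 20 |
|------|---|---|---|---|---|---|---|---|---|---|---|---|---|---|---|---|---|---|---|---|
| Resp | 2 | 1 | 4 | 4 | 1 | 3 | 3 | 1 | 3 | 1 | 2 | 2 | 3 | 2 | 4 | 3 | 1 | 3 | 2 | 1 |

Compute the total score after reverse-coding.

51

Reversing items 1, 5, 6, 7, 9, 12, 13, 17, & 19 with 5 − raw:
Total = (5−2) + 1 + 4 + 4 + (5−1) + (5−3) + (5−3) + 1 + (5−3) + 1 + 2 + (5−2) + (5−3) + 2 + 4 + 3 + (5−1) + 3 + (5−2) + 1
      = 3 + 1 + 4 + 4 + 4 + 2 + 2 + 1 + 2 + 1 + 2 + 3 + 2 + 2 + 4 + 3 + 4 + 3 + 3 + 1 = 51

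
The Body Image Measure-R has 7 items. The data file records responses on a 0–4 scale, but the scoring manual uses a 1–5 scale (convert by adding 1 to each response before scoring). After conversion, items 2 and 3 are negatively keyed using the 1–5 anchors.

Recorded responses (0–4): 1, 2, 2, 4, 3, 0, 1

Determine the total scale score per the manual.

20

Convert to 1–5: 2, 3, 3, 5, 4, 1, 2
Reverse-coded (on a 1–5 scale, reversed = 6 − raw):
  item 2: 6 − 3 = 3
  item 3: 6 − 3 = 3
Scored: 2, 3, 3, 5, 4, 1, 2
Total = 20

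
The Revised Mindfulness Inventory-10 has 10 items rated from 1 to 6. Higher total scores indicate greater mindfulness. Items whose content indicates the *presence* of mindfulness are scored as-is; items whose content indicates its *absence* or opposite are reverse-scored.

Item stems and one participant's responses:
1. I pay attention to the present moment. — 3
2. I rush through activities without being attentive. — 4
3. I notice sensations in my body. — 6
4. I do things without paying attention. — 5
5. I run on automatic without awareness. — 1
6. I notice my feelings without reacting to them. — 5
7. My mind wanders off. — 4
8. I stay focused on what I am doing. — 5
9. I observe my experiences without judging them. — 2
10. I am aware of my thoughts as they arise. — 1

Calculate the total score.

Items 2, 4, 5, 7 describe the absence/opposite of mindfulness → reverse-score.
on a 1–6 scale, reversed = 7 − raw.
  item 1: 3
  item 2: 7 − 4 = 3
  item 3: 6
  item 4: 7 − 5 = 2
  item 5: 7 − 1 = 6
  item 6: 5
  item 7: 7 − 4 = 3
  item 8: 5
  item 9: 2
  item 10: 1
Total = 3 + 3 + 6 + 2 + 6 + 5 + 3 + 5 + 2 + 1 = 36

36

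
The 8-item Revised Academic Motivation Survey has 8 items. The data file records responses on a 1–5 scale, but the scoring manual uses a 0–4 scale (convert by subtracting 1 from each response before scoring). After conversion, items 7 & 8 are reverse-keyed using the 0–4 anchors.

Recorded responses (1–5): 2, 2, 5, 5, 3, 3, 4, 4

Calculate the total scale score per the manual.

Convert to 0–4: 1, 1, 4, 4, 2, 2, 3, 3
Reverse-coded (reversed = (0+4) − raw = 4 − raw):
  item 7: 4 − 3 = 1
  item 8: 4 − 3 = 1
Scored: 1, 1, 4, 4, 2, 2, 1, 1
Total = 16

16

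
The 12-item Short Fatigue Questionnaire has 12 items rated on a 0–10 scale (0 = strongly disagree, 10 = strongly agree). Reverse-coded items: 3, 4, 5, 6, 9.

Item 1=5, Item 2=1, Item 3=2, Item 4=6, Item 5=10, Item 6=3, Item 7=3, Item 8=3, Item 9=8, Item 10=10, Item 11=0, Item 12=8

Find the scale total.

Reverse-coded items use 10 − raw:
  item 3: 10 − 2 = 8
  item 4: 10 − 6 = 4
  item 5: 10 − 10 = 0
  item 6: 10 − 3 = 7
  item 9: 10 − 8 = 2
Scored responses: 5, 1, 8, 4, 0, 7, 3, 3, 2, 10, 0, 8
Total = 5 + 1 + 8 + 4 + 0 + 7 + 3 + 3 + 2 + 10 + 0 + 8 = 51

51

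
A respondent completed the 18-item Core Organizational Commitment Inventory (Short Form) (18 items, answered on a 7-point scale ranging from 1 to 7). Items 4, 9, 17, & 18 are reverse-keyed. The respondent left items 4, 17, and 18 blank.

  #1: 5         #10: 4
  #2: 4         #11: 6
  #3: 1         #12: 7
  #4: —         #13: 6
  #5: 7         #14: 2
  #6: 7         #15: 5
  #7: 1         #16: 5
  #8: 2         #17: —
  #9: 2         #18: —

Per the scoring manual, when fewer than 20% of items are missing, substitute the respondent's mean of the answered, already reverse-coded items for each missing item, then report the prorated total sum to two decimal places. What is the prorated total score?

81.60

Reverse-coded (reversed = (1+7) − raw = 8 − raw):
  item 9: 8 − 2 = 6
Completed scored items (15 of 18): 5, 4, 1, 7, 7, 1, 2, 6, 4, 6, 7, 6, 2, 5, 5; sum = 68.
Person mean = 68 / 15 ≈ 4.5333
Prorated total = (68 / 15) × 18 = 81.60 (to 2 dp)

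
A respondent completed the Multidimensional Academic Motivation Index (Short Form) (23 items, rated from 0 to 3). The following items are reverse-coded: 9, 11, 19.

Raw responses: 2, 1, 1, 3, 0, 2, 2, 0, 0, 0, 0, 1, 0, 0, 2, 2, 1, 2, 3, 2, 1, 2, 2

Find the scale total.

32

Raw sum = 29. Reverse-coded items: 9, 11, 19; their raw sum = 3.
Each reversal replaces raw with 3 − raw, changing the total by 3 − 2·raw per item.
Total = 29 + 3·3 − 2·3 = 29 + 9 − 6 = 32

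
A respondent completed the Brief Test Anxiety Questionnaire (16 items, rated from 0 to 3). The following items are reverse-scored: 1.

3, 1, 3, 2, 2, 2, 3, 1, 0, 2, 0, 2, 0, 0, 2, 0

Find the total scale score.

20

Raw sum = 23. Reverse-scored items: 1; their raw sum = 3.
Each reversal replaces raw with 3 − raw, changing the total by 3 − 2·raw per item.
Total = 23 + 1·3 − 2·3 = 23 + 3 − 6 = 20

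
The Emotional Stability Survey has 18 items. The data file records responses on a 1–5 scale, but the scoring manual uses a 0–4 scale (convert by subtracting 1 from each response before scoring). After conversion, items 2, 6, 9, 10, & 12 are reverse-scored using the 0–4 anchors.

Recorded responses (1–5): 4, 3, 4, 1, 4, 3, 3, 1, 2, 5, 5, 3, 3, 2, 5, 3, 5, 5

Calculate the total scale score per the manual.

Convert to 0–4: 3, 2, 3, 0, 3, 2, 2, 0, 1, 4, 4, 2, 2, 1, 4, 2, 4, 4
Reverse-coded (reverse-coded value = 4 − response):
  item 2: 4 − 2 = 2
  item 6: 4 − 2 = 2
  item 9: 4 − 1 = 3
  item 10: 4 − 4 = 0
  item 12: 4 − 2 = 2
Scored: 3, 2, 3, 0, 3, 2, 2, 0, 3, 0, 4, 2, 2, 1, 4, 2, 4, 4
Total = 41

41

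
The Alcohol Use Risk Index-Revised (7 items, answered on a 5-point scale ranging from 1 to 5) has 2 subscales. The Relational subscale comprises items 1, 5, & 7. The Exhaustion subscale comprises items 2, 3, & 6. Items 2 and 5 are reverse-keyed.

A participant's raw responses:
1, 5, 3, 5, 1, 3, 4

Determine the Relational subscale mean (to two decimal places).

Relational items: 1, 5, 7.
Of these, item 5 is reverse-keyed; reverse-coded value = 6 − response.
  item 1: 1
  item 5: 6 − 1 = 5
  item 7: 4
Sum = 1 + 5 + 4 = 10
Mean = 10 / 3 = 3.33

3.33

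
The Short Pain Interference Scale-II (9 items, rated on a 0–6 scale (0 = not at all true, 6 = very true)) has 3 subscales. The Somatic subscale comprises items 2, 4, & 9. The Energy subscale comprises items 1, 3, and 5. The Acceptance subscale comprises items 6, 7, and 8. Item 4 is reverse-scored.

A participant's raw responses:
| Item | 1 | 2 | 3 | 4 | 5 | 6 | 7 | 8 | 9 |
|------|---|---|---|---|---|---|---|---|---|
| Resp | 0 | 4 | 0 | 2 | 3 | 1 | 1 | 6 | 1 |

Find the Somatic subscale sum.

9

Somatic items: 2, 4, 9.
Of these, item 4 is reverse-scored; reversed = (0+6) − raw = 6 − raw.
  item 2: 4
  item 4: 6 − 2 = 4
  item 9: 1
Sum = 4 + 4 + 1 = 9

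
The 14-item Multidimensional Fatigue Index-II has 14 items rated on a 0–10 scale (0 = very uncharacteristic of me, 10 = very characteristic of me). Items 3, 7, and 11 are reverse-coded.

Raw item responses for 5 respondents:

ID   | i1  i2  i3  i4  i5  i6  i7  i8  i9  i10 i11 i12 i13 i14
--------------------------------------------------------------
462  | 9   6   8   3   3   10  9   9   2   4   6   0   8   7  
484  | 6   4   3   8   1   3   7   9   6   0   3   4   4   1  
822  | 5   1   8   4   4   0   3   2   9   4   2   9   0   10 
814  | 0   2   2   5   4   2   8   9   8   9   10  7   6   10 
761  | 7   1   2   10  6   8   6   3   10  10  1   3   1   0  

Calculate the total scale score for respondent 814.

Respondent 814 raw: 0, 2, 2, 5, 4, 2, 8, 9, 8, 9, 10, 7, 6, 10.
Reverse-coded (reverse-coded value = 10 − response):
  item 1: 0
  item 2: 2
  item 3: 10 − 2 = 8
  item 4: 5
  item 5: 4
  item 6: 2
  item 7: 10 − 8 = 2
  item 8: 9
  item 9: 8
  item 10: 9
  item 11: 10 − 10 = 0
  item 12: 7
  item 13: 6
  item 14: 10
Sum = 0 + 2 + 8 + 5 + 4 + 2 + 2 + 9 + 8 + 9 + 0 + 7 + 6 + 10 = 72

72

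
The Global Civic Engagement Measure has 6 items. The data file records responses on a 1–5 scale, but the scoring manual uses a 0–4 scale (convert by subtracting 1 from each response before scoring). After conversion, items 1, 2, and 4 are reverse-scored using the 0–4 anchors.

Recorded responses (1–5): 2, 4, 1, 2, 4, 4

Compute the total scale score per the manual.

13

Convert to 0–4: 1, 3, 0, 1, 3, 3
Reverse-coded (reverse-coded value = 4 − response):
  item 1: 4 − 1 = 3
  item 2: 4 − 3 = 1
  item 4: 4 − 1 = 3
Scored: 3, 1, 0, 3, 3, 3
Total = 13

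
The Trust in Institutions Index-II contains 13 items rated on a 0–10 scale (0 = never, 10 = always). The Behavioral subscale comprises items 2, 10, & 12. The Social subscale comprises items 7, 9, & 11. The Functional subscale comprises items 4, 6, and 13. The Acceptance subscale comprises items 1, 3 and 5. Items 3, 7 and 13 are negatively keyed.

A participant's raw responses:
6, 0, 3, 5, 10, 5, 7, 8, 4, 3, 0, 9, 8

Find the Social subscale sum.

7

Social items: 7, 9, 11.
Of these, item 7 is negatively keyed; on a 0–10 scale, reversed = 10 − raw.
  item 7: 10 − 7 = 3
  item 9: 4
  item 11: 0
Sum = 3 + 4 + 0 = 7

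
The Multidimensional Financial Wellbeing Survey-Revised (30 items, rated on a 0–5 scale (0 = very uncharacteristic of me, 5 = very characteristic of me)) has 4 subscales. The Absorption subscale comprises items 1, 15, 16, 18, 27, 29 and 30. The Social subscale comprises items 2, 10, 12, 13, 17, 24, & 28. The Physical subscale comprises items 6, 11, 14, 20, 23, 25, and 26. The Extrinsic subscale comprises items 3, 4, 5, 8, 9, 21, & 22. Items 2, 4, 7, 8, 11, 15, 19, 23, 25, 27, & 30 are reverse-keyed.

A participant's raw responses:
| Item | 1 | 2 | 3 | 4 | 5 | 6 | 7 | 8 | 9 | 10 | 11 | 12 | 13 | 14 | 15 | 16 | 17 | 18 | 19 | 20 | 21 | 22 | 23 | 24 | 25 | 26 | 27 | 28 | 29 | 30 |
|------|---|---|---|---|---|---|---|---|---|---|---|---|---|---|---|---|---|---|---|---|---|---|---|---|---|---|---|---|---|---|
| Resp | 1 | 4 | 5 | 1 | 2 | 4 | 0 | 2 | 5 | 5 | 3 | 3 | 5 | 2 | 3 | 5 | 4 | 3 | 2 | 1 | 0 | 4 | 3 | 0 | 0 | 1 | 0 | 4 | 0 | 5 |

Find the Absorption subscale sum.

Absorption items: 1, 15, 16, 18, 27, 29, 30.
Of these, items 15, 27, and 30 are reverse-keyed; reversed = (0+5) − raw = 5 − raw.
  item 1: 1
  item 15: 5 − 3 = 2
  item 16: 5
  item 18: 3
  item 27: 5 − 0 = 5
  item 29: 0
  item 30: 5 − 5 = 0
Sum = 1 + 2 + 5 + 3 + 5 + 0 + 0 = 16

16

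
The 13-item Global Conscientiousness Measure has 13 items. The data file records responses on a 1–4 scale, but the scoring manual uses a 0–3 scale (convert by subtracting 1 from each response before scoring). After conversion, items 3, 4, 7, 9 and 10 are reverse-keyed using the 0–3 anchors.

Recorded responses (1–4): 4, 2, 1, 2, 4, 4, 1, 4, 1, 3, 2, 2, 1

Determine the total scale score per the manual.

27

Convert to 0–3: 3, 1, 0, 1, 3, 3, 0, 3, 0, 2, 1, 1, 0
Reverse-coded (reversed = (0+3) − raw = 3 − raw):
  item 3: 3 − 0 = 3
  item 4: 3 − 1 = 2
  item 7: 3 − 0 = 3
  item 9: 3 − 0 = 3
  item 10: 3 − 2 = 1
Scored: 3, 1, 3, 2, 3, 3, 3, 3, 3, 1, 1, 1, 0
Total = 27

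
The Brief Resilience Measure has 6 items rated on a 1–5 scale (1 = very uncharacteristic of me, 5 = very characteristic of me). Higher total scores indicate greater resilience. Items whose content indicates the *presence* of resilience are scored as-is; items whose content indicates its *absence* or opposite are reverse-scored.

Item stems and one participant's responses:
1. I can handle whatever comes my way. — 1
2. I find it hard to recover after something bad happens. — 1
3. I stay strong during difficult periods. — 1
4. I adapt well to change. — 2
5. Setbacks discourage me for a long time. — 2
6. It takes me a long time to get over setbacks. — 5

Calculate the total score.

14

Items 2, 5, 6 describe the absence/opposite of resilience → reverse-score.
on a 1–5 scale, reversed = 6 − raw.
  item 1: 1
  item 2: 6 − 1 = 5
  item 3: 1
  item 4: 2
  item 5: 6 − 2 = 4
  item 6: 6 − 5 = 1
Total = 1 + 5 + 1 + 2 + 4 + 1 = 14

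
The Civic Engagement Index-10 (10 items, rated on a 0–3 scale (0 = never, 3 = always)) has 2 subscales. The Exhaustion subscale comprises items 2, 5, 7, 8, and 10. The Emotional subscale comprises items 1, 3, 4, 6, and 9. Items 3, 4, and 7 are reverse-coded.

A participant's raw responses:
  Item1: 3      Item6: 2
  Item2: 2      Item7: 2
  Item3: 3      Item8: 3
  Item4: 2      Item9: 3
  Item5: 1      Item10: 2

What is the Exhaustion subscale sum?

Exhaustion items: 2, 5, 7, 8, 10.
Of these, item 7 is reverse-coded; reversed = (0+3) − raw = 3 − raw.
  item 2: 2
  item 5: 1
  item 7: 3 − 2 = 1
  item 8: 3
  item 10: 2
Sum = 2 + 1 + 1 + 3 + 2 = 9

9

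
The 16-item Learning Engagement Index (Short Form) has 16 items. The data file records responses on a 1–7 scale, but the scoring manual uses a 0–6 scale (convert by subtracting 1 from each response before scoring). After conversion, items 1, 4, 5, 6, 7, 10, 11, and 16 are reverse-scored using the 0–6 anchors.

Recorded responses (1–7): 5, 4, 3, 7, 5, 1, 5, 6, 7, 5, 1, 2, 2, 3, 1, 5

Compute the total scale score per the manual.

42

Convert to 0–6: 4, 3, 2, 6, 4, 0, 4, 5, 6, 4, 0, 1, 1, 2, 0, 4
Reverse-coded (on a 0–6 scale, reversed = 6 − raw):
  item 1: 6 − 4 = 2
  item 4: 6 − 6 = 0
  item 5: 6 − 4 = 2
  item 6: 6 − 0 = 6
  item 7: 6 − 4 = 2
  item 10: 6 − 4 = 2
  item 11: 6 − 0 = 6
  item 16: 6 − 4 = 2
Scored: 2, 3, 2, 0, 2, 6, 2, 5, 6, 2, 6, 1, 1, 2, 0, 2
Total = 42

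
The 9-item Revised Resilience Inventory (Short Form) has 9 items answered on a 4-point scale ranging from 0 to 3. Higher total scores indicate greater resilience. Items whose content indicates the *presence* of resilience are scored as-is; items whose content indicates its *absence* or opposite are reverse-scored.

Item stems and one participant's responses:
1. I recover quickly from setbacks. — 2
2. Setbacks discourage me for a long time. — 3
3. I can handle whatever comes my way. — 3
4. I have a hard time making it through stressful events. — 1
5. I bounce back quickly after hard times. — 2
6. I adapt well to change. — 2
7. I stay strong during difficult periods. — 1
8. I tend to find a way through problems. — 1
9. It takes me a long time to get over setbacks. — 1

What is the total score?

15

Items 2, 4, 9 describe the absence/opposite of resilience → reverse-score.
reverse-coded value = 3 − response.
  item 1: 2
  item 2: 3 − 3 = 0
  item 3: 3
  item 4: 3 − 1 = 2
  item 5: 2
  item 6: 2
  item 7: 1
  item 8: 1
  item 9: 3 − 1 = 2
Total = 2 + 0 + 3 + 2 + 2 + 2 + 1 + 1 + 2 = 15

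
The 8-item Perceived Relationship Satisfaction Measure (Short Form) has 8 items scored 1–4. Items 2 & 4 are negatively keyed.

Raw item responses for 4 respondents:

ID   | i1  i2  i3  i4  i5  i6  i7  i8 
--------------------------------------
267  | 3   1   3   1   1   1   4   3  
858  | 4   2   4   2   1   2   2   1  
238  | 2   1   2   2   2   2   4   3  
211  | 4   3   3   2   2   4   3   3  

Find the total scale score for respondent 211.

24

Respondent 211 raw: 4, 3, 3, 2, 2, 4, 3, 3.
Reverse-coded (reversed = (1+4) − raw = 5 − raw):
  item 1: 4
  item 2: 5 − 3 = 2
  item 3: 3
  item 4: 5 − 2 = 3
  item 5: 2
  item 6: 4
  item 7: 3
  item 8: 3
Sum = 4 + 2 + 3 + 3 + 2 + 4 + 3 + 3 = 24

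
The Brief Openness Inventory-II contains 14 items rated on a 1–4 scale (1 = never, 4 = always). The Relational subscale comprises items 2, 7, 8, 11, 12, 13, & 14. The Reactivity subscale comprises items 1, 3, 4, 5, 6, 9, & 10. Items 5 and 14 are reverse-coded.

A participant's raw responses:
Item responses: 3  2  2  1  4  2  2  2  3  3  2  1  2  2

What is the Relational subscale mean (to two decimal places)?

Relational items: 2, 7, 8, 11, 12, 13, 14.
Of these, item 14 is reverse-coded; reverse-coded value = 5 − response.
  item 2: 2
  item 7: 2
  item 8: 2
  item 11: 2
  item 12: 1
  item 13: 2
  item 14: 5 − 2 = 3
Sum = 2 + 2 + 2 + 2 + 1 + 2 + 3 = 14
Mean = 14 / 7 = 2.00

2.00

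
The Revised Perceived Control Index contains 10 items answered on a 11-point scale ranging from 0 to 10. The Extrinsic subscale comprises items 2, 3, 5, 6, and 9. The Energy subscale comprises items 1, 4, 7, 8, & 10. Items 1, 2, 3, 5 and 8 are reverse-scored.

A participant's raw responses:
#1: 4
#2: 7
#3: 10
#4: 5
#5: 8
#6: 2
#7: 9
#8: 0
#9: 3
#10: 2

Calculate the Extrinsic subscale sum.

10

Extrinsic items: 2, 3, 5, 6, 9.
Of these, items 2, 3, & 5 are reverse-scored; on a 0–10 scale, reversed = 10 − raw.
  item 2: 10 − 7 = 3
  item 3: 10 − 10 = 0
  item 5: 10 − 8 = 2
  item 6: 2
  item 9: 3
Sum = 3 + 0 + 2 + 2 + 3 = 10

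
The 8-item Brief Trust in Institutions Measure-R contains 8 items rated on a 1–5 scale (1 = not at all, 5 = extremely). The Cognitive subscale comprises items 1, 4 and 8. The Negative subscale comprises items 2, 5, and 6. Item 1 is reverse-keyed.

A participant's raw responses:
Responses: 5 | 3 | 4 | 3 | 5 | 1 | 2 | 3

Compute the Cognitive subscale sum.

7

Cognitive items: 1, 4, 8.
Of these, item 1 is reverse-keyed; reverse-coded value = 6 − response.
  item 1: 6 − 5 = 1
  item 4: 3
  item 8: 3
Sum = 1 + 3 + 3 = 7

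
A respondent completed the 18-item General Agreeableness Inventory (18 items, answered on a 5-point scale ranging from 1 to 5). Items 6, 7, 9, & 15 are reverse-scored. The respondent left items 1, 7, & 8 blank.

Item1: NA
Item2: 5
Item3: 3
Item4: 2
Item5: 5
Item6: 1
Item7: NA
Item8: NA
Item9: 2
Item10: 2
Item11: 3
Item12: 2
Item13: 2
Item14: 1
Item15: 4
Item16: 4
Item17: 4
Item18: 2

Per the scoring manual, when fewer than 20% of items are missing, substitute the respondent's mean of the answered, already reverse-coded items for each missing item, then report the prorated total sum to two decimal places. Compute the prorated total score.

Reverse-coded (reverse-coded value = 6 − response):
  item 6: 6 − 1 = 5
  item 9: 6 − 2 = 4
  item 15: 6 − 4 = 2
Completed scored items (15 of 18): 5, 3, 2, 5, 5, 4, 2, 3, 2, 2, 1, 2, 4, 4, 2; sum = 46.
Person mean = 46 / 15 ≈ 3.0667
Prorated total = (46 / 15) × 18 = 55.20 (to 2 dp)

55.20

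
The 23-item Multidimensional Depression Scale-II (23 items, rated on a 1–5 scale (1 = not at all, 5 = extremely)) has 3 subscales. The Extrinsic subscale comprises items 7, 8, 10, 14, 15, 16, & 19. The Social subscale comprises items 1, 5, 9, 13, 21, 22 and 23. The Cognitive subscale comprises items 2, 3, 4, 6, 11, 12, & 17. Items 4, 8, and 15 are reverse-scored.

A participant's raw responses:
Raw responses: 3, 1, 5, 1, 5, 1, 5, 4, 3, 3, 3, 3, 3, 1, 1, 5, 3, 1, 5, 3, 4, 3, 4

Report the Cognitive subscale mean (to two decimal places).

3.00

Cognitive items: 2, 3, 4, 6, 11, 12, 17.
Of these, item 4 is reverse-scored; reverse-coded value = 6 − response.
  item 2: 1
  item 3: 5
  item 4: 6 − 1 = 5
  item 6: 1
  item 11: 3
  item 12: 3
  item 17: 3
Sum = 1 + 5 + 5 + 1 + 3 + 3 + 3 = 21
Mean = 21 / 7 = 3.00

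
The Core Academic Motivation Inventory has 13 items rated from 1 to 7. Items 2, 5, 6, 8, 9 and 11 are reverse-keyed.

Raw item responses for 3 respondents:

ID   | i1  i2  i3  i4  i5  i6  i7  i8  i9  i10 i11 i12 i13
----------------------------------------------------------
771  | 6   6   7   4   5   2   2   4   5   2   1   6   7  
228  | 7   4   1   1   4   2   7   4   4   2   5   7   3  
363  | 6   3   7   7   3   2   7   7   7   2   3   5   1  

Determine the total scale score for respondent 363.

Respondent 363 raw: 6, 3, 7, 7, 3, 2, 7, 7, 7, 2, 3, 5, 1.
Reverse-coded (reversed = (1+7) − raw = 8 − raw):
  item 1: 6
  item 2: 8 − 3 = 5
  item 3: 7
  item 4: 7
  item 5: 8 − 3 = 5
  item 6: 8 − 2 = 6
  item 7: 7
  item 8: 8 − 7 = 1
  item 9: 8 − 7 = 1
  item 10: 2
  item 11: 8 − 3 = 5
  item 12: 5
  item 13: 1
Sum = 6 + 5 + 7 + 7 + 5 + 6 + 7 + 1 + 1 + 2 + 5 + 5 + 1 = 58

58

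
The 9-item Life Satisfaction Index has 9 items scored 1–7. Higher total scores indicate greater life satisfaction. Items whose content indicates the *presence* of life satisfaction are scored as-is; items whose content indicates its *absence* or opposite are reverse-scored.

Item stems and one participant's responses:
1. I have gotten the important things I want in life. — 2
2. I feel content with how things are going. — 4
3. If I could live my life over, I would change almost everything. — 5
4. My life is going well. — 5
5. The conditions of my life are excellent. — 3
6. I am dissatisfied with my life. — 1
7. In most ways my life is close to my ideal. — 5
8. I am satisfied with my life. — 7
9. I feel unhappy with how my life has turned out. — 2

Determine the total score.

42

Items 3, 6, 9 describe the absence/opposite of life satisfaction → reverse-score.
on a 1–7 scale, reversed = 8 − raw.
  item 1: 2
  item 2: 4
  item 3: 8 − 5 = 3
  item 4: 5
  item 5: 3
  item 6: 8 − 1 = 7
  item 7: 5
  item 8: 7
  item 9: 8 − 2 = 6
Total = 2 + 4 + 3 + 5 + 3 + 7 + 5 + 7 + 6 = 42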